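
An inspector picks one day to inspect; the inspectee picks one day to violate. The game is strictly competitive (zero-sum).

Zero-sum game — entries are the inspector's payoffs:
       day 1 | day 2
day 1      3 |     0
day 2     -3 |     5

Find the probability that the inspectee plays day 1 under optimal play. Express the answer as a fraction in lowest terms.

5/11

Row minima are 0 and -3, so the inspector's maximin is 0; column maxima are 3 and 5, so the inspectee's minimax is 3. These differ, so the equilibrium is in mixed strategies.
Let the inspectee play day 1 with probability q. The inspector is indifferent when 3q = −3q + 5(1−q), giving q = 5/11.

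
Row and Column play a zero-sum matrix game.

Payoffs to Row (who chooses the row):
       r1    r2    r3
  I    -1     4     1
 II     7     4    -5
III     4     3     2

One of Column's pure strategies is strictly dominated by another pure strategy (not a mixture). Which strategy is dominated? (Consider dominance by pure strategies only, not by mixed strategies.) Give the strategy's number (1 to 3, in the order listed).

2

Column prefers columns that give Row less. Compare r2 with r3: 1 < 4, -5 < 4, 2 < 3.
So r3 strictly dominates r2 for Column; r2 is strictly dominated.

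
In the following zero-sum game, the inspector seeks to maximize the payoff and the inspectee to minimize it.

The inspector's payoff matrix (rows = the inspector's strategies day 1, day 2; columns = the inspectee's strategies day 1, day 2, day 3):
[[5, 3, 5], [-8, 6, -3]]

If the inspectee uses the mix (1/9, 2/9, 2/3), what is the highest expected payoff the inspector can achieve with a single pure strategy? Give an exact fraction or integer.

day 1: (5)·(1/9) + (3)·(2/9) + (5)·(2/3) = 41/9.
day 2: (-8)·(1/9) + (6)·(2/9) + (-3)·(2/3) = -14/9.
The best pure response is day 1 with expected payoff 41/9.

41/9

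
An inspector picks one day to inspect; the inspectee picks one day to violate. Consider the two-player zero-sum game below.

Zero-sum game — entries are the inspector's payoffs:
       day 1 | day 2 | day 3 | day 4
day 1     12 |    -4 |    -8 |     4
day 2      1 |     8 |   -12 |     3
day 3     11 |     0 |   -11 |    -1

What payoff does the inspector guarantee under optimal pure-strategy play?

-8

Row minima: -8, -12, -11 → the inspector's maximin is -8.
Column maxima: 12, 8, -8, 4 → the inspectee's minimax is -8.
They coincide at (day 1, day 3), so the value is -8.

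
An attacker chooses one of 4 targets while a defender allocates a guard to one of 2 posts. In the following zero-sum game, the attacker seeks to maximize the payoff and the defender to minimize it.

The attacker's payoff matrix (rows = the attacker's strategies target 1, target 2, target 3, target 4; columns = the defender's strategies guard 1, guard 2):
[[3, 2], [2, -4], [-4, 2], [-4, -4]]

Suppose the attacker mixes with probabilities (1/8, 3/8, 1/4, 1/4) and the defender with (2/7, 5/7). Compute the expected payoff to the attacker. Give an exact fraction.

-3/2

Against (2/7, 5/7), each row's expected payoff is target 1: 16/7; target 2: -16/7; target 3: 2/7; target 4: -4.
Taking the (1/8, 3/8, 1/4, 1/4)-weighted average: (1/8)·(16/7) + (3/8)·(-16/7) + (1/4)·(2/7) + (1/4)·(-4) = -3/2.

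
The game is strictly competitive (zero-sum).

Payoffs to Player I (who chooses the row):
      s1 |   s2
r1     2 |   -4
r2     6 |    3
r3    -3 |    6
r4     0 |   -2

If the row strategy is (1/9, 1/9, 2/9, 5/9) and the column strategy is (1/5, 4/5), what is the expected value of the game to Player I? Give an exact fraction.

2/15

Against (1/5, 4/5), each row's expected payoff is r1: -14/5; r2: 18/5; r3: 21/5; r4: -8/5.
Taking the (1/9, 1/9, 2/9, 5/9)-weighted average: (1/9)·(-14/5) + (1/9)·(18/5) + (2/9)·(21/5) + (5/9)·(-8/5) = 2/15.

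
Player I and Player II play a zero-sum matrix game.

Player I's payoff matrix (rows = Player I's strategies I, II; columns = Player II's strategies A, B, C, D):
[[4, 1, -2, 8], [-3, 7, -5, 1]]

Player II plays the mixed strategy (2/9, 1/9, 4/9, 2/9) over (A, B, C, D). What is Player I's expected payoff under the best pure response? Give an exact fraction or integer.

17/9

I: (4)·(2/9) + (1)·(1/9) + (-2)·(4/9) + (8)·(2/9) = 17/9.
II: (-3)·(2/9) + (7)·(1/9) + (-5)·(4/9) + (1)·(2/9) = -17/9.
The best pure response is I with expected payoff 17/9.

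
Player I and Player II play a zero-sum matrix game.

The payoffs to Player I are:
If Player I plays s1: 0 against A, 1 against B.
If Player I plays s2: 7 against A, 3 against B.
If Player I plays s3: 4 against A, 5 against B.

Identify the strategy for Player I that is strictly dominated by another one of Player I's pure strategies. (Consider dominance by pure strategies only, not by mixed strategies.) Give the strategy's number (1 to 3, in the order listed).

Compare s1 with s2: 7 > 0, 3 > 1.
So s2 strictly dominates s1 for Player I; s1 is strictly dominated.

1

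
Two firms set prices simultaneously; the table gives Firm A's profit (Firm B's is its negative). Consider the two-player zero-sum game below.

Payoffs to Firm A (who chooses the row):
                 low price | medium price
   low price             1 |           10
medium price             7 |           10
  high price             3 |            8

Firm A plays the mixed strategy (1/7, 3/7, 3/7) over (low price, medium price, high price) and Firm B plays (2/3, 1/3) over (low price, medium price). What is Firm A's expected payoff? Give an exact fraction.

6

Against (2/3, 1/3), each row's expected payoff is low price: 4; medium price: 8; high price: 14/3.
Taking the (1/7, 3/7, 3/7)-weighted average: (1/7)·(4) + (3/7)·(8) + (3/7)·(14/3) = 6.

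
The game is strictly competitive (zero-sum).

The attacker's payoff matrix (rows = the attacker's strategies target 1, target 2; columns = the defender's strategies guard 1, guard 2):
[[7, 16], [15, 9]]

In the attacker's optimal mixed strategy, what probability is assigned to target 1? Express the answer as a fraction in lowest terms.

2/5

Row minima are 7 and 9, so the attacker's maximin is 9; column maxima are 15 and 16, so the defender's minimax is 15. These differ, so the equilibrium is in mixed strategies.
Let the attacker play target 1 with probability p. The defender is indifferent when 7p + 15(1−p) = 16p + 9(1−p), giving p = 2/5.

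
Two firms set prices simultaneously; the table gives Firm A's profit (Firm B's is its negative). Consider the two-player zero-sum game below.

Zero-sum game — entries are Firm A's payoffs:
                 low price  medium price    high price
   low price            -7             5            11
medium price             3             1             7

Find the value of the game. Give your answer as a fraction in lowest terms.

Column high price is strictly dominated by medium price for Firm B (it gives Firm A more in every row).
The remaining 2×2 game on (low price, medium price) × (low price, medium price) has no saddle point. Let Firm A play low price with probability p; indifference gives −7p + 3(1−p) = 5p + (1−p), so p = 1/7.
Similarly Firm B's optimal q on low price is 2/7, and the value is -7·(2/7) + (5)·(5/7) = 11/7.

11/7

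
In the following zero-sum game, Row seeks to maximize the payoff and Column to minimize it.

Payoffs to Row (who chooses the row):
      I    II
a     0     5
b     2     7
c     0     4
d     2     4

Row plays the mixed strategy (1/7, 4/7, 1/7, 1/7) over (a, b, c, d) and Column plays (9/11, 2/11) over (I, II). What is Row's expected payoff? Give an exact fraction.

Against (9/11, 2/11), each row's expected payoff is a: 10/11; b: 32/11; c: 8/11; d: 26/11.
Taking the (1/7, 4/7, 1/7, 1/7)-weighted average: (1/7)·(10/11) + (4/7)·(32/11) + (1/7)·(8/11) + (1/7)·(26/11) = 172/77.

172/77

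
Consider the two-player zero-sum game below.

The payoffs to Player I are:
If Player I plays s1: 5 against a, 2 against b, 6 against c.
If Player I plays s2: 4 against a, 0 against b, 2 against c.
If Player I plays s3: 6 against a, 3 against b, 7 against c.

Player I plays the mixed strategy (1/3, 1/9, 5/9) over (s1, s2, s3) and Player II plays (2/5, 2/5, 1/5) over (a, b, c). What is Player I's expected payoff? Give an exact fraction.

13/3

Against (2/5, 2/5, 1/5), each row's expected payoff is s1: 4; s2: 2; s3: 5.
Taking the (1/3, 1/9, 5/9)-weighted average: (1/3)·(4) + (1/9)·(2) + (5/9)·(5) = 13/3.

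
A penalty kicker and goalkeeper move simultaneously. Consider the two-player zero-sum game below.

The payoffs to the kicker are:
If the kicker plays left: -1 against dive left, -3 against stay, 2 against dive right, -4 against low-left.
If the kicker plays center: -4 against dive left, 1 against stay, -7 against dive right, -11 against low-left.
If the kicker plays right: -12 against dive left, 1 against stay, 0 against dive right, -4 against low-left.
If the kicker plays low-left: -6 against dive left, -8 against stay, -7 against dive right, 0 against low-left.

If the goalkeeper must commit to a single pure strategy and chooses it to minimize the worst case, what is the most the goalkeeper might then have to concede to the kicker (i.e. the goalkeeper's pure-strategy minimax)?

-1

The worst case (largest entry) in each column is dive left: -1, stay: 1, dive right: 2, low-left: 0.
The best (smallest) of these is -1.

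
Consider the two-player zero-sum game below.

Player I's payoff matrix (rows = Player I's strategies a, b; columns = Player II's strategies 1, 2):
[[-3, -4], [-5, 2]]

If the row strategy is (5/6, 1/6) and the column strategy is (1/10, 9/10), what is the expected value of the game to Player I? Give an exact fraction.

-91/30

Against (1/10, 9/10), each row's expected payoff is a: -39/10; b: 13/10.
Taking the (5/6, 1/6)-weighted average: (5/6)·(-39/10) + (1/6)·(13/10) = -91/30.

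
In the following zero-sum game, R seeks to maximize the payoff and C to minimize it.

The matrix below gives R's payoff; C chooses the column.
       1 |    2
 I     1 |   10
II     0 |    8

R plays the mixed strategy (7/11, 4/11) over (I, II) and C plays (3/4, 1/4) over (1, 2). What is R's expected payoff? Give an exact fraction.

123/44

Against (3/4, 1/4), each row's expected payoff is I: 13/4; II: 2.
Taking the (7/11, 4/11)-weighted average: (7/11)·(13/4) + (4/11)·(2) = 123/44.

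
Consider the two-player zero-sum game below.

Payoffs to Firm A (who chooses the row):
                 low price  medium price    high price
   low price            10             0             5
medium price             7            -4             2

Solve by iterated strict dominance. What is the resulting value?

0

Column low price is strictly dominated by medium price for Firm B (0<10, -4<7); eliminate low price.
Column high price is strictly dominated by medium price for Firm B (0<5, -4<2); eliminate high price.
Row medium price is strictly dominated by row low price (0>-4); eliminate medium price.
Only (low price, medium price) remains, with payoff 0.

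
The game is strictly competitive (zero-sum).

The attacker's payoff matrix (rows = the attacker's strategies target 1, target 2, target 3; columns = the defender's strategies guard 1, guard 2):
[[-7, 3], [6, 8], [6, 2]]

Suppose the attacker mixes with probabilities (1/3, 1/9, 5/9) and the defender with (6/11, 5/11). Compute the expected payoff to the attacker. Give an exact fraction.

25/11

Against (6/11, 5/11), each row's expected payoff is target 1: -27/11; target 2: 76/11; target 3: 46/11.
Taking the (1/3, 1/9, 5/9)-weighted average: (1/3)·(-27/11) + (1/9)·(76/11) + (5/9)·(46/11) = 25/11.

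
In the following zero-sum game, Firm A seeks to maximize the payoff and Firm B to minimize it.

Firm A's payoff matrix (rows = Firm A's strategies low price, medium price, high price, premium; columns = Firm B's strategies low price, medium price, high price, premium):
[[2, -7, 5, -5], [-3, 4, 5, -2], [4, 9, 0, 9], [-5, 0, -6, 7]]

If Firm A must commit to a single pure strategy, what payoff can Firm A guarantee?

0

The worst-case payoff for each row is low price: -7, medium price: -3, high price: 0, premium: -6.
The best of these is 0.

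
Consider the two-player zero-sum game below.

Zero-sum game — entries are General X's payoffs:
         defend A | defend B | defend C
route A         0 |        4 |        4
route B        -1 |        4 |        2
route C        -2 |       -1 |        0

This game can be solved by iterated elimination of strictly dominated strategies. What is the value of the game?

0

Row route C is strictly dominated by row route A (0>-2, 4>-1, 4>0); eliminate route C.
Column defend B is strictly dominated by defend A for General Y (0<4, -1<4); eliminate defend B.
Column defend C is strictly dominated by defend A for General Y (0<4, -1<2); eliminate defend C.
Row route B is strictly dominated by row route A (0>-1); eliminate route B.
Only (route A, defend A) remains, with payoff 0.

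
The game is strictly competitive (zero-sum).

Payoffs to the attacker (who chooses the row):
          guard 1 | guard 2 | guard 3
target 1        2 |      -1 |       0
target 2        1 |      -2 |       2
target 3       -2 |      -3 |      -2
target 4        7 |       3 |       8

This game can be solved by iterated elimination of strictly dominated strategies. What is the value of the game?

3

Column guard 3 is strictly dominated by guard 2 for the defender (-1<0, -2<2, -3<-2, 3<8); eliminate guard 3.
Row target 1 is strictly dominated by row target 4 (7>2, 3>-1); eliminate target 1.
Column guard 1 is strictly dominated by guard 2 for the defender (-2<1, -3<-2, 3<7); eliminate guard 1.
Row target 3 is strictly dominated by row target 2 (-2>-3); eliminate target 3.
Row target 2 is strictly dominated by row target 4 (3>-2); eliminate target 2.
Only (target 4, guard 2) remains, with payoff 3.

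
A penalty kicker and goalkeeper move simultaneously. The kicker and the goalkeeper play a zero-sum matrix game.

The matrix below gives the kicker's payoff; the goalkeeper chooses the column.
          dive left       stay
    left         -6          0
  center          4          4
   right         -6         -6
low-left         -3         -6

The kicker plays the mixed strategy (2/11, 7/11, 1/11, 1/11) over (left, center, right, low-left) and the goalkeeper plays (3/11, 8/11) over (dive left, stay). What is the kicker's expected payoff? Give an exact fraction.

149/121

Against (3/11, 8/11), each row's expected payoff is left: -18/11; center: 4; right: -6; low-left: -57/11.
Taking the (2/11, 7/11, 1/11, 1/11)-weighted average: (2/11)·(-18/11) + (7/11)·(4) + (1/11)·(-6) + (1/11)·(-57/11) = 149/121.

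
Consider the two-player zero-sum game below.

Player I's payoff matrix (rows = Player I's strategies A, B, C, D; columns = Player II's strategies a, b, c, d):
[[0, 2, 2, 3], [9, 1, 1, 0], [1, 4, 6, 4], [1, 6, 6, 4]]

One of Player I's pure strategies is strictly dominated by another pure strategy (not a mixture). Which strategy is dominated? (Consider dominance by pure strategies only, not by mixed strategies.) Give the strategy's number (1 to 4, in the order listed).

Compare A with C: 1 > 0, 4 > 2, 6 > 2, 4 > 3.
So C strictly dominates A for Player I; A is strictly dominated.

1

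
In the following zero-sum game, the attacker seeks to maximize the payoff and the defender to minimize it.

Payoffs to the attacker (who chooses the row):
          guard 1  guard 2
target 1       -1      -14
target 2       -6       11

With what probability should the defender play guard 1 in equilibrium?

Row minima are -14 and -6, so the attacker's maximin is -6; column maxima are -1 and 11, so the defender's minimax is -1. These differ, so the equilibrium is in mixed strategies.
Let the defender play guard 1 with probability q. The attacker is indifferent when −q − 14(1−q) = −6q + 11(1−q), giving q = 5/6.

5/6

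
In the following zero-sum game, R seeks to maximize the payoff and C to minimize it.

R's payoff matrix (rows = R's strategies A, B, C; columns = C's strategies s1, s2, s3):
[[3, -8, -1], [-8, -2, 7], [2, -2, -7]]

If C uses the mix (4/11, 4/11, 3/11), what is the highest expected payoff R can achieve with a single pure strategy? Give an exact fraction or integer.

A: (3)·(4/11) + (-8)·(4/11) + (-1)·(3/11) = -23/11.
B: (-8)·(4/11) + (-2)·(4/11) + (7)·(3/11) = -19/11.
C: (2)·(4/11) + (-2)·(4/11) + (-7)·(3/11) = -21/11.
The best pure response is B with expected payoff -19/11.

-19/11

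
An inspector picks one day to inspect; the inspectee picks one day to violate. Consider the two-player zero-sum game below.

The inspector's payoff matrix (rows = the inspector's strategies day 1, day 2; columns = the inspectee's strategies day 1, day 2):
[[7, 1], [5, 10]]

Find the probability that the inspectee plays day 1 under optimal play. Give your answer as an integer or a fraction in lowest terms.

Row minima are 1 and 5, so the inspector's maximin is 5; column maxima are 7 and 10, so the inspectee's minimax is 7. These differ, so the equilibrium is in mixed strategies.
Let the inspectee play day 1 with probability q. The inspector is indifferent when 7q + (1−q) = 5q + 10(1−q), giving q = 9/11.

9/11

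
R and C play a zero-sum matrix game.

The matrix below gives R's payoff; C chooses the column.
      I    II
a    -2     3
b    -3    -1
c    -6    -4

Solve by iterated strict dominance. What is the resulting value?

-2

Column II is strictly dominated by I for C (-2<3, -3<-1, -6<-4); eliminate II.
Row b is strictly dominated by row a (-2>-3); eliminate b.
Row c is strictly dominated by row a (-2>-6); eliminate c.
Only (a, I) remains, with payoff -2.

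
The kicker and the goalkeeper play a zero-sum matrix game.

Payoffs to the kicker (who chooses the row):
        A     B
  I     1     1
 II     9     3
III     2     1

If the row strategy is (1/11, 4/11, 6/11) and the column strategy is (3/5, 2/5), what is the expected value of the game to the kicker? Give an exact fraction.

Against (3/5, 2/5), each row's expected payoff is I: 1; II: 33/5; III: 8/5.
Taking the (1/11, 4/11, 6/11)-weighted average: (1/11)·(1) + (4/11)·(33/5) + (6/11)·(8/5) = 37/11.

37/11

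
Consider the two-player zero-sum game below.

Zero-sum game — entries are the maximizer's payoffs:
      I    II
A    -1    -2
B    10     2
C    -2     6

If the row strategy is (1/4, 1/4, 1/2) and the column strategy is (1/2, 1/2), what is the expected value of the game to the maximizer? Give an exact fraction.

Against (1/2, 1/2), each row's expected payoff is A: -3/2; B: 6; C: 2.
Taking the (1/4, 1/4, 1/2)-weighted average: (1/4)·(-3/2) + (1/4)·(6) + (1/2)·(2) = 17/8.

17/8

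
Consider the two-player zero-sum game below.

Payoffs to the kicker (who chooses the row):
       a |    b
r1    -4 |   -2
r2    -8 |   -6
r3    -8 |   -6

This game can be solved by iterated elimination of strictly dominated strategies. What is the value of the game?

Row r3 is strictly dominated by row r1 (-4>-8, -2>-6); eliminate r3.
Column b is strictly dominated by a for the goalkeeper (-4<-2, -8<-6); eliminate b.
Row r2 is strictly dominated by row r1 (-4>-8); eliminate r2.
Only (r1, a) remains, with payoff -4.

-4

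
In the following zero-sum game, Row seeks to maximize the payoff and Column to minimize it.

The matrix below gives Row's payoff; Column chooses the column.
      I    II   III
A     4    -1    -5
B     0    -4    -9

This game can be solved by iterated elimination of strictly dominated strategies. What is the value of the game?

Column II is strictly dominated by III for Column (-5<-1, -9<-4); eliminate II.
Row B is strictly dominated by row A (4>0, -5>-9); eliminate B.
Column I is strictly dominated by III for Column (-5<4); eliminate I.
Only (A, III) remains, with payoff -5.

-5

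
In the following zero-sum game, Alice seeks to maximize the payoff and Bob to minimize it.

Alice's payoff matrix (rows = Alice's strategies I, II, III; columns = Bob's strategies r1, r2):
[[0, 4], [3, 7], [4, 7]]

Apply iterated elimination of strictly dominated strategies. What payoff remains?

4

Row I is strictly dominated by row II (3>0, 7>4); eliminate I.
Column r2 is strictly dominated by r1 for Bob (3<7, 4<7); eliminate r2.
Row II is strictly dominated by row III (4>3); eliminate II.
Only (III, r1) remains, with payoff 4.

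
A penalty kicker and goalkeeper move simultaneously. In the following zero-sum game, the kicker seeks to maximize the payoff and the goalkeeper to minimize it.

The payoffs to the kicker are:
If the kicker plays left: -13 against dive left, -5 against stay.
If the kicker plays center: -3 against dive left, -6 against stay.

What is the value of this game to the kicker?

-63/11

Row minima are -13 and -6, so the kicker's maximin is -6; column maxima are -3 and -5, so the goalkeeper's minimax is -5. These differ, so the equilibrium is in mixed strategies.
Let the kicker play left with probability p. The goalkeeper is indifferent when −13p − 3(1−p) = −5p − 6(1−p), giving p = 3/11.
Let the goalkeeper play dive left with probability q. The kicker is indifferent when −13q − 5(1−q) = −3q − 6(1−q), giving q = 1/11.
The value is -13·(1/11) + (-5)·(10/11) = -63/11.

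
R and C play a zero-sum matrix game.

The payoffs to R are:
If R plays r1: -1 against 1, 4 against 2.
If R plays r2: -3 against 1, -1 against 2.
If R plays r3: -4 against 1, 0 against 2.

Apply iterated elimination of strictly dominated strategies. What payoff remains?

-1

Column 2 is strictly dominated by 1 for C (-1<4, -3<-1, -4<0); eliminate 2.
Row r2 is strictly dominated by row r1 (-1>-3); eliminate r2.
Row r3 is strictly dominated by row r1 (-1>-4); eliminate r3.
Only (r1, 1) remains, with payoff -1.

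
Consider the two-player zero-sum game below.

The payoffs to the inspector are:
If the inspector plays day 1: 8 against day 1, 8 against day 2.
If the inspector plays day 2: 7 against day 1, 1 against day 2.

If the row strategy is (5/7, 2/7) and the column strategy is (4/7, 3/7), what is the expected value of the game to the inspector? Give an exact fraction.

342/49

Against (4/7, 3/7), each row's expected payoff is day 1: 8; day 2: 31/7.
Taking the (5/7, 2/7)-weighted average: (5/7)·(8) + (2/7)·(31/7) = 342/49.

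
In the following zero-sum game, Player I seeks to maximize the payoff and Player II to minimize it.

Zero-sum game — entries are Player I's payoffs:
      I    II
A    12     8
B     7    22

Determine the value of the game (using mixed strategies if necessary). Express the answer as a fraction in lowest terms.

208/19

Row minima are 8 and 7, so Player I's maximin is 8; column maxima are 12 and 22, so Player II's minimax is 12. These differ, so the equilibrium is in mixed strategies.
Let Player I play A with probability p. Player II is indifferent when 12p + 7(1−p) = 8p + 22(1−p), giving p = 15/19.
Let Player II play I with probability q. Player I is indifferent when 12q + 8(1−q) = 7q + 22(1−q), giving q = 14/19.
The value is 12·(14/19) + (8)·(5/19) = 208/19.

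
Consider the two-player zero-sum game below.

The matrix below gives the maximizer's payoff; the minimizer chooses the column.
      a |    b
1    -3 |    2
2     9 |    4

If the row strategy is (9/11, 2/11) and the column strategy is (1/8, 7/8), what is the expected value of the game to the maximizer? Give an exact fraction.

Against (1/8, 7/8), each row's expected payoff is 1: 11/8; 2: 37/8.
Taking the (9/11, 2/11)-weighted average: (9/11)·(11/8) + (2/11)·(37/8) = 173/88.

173/88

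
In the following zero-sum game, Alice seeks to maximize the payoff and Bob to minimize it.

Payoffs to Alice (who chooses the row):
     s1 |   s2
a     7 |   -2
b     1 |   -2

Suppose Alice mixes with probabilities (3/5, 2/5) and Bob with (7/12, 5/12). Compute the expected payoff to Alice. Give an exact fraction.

Against (7/12, 5/12), each row's expected payoff is a: 13/4; b: -1/4.
Taking the (3/5, 2/5)-weighted average: (3/5)·(13/4) + (2/5)·(-1/4) = 37/20.

37/20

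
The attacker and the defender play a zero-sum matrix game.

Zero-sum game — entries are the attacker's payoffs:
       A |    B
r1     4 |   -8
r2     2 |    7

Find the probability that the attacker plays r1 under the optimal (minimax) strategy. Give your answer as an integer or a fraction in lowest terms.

5/17

Row minima are -8 and 2, so the attacker's maximin is 2; column maxima are 4 and 7, so the defender's minimax is 4. These differ, so the equilibrium is in mixed strategies.
Let the attacker play r1 with probability p. The defender is indifferent when 4p + 2(1−p) = −8p + 7(1−p), giving p = 5/17.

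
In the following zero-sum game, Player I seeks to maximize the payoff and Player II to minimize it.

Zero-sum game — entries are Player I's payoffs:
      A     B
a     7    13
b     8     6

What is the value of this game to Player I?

31/4

Row minima are 7 and 6, so Player I's maximin is 7; column maxima are 8 and 13, so Player II's minimax is 8. These differ, so the equilibrium is in mixed strategies.
Let Player I play a with probability p. Player II is indifferent when 7p + 8(1−p) = 13p + 6(1−p), giving p = 1/4.
Let Player II play A with probability q. Player I is indifferent when 7q + 13(1−q) = 8q + 6(1−q), giving q = 7/8.
The value is 7·(7/8) + (13)·(1/8) = 31/4.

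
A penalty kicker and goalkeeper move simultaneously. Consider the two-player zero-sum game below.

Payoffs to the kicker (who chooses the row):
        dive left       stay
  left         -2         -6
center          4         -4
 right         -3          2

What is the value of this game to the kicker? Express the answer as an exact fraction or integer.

Row left is strictly dominated by row center, so the kicker never plays it.
The remaining 2×2 game on (center, right) × (dive left, stay) has no saddle point. Let the kicker play center with probability p; indifference gives 4p − 3(1−p) = −4p + 2(1−p), so p = 5/13.
Similarly the goalkeeper's optimal q on dive left is 6/13, and the value is 4·(6/13) + (-4)·(7/13) = -4/13.

-4/13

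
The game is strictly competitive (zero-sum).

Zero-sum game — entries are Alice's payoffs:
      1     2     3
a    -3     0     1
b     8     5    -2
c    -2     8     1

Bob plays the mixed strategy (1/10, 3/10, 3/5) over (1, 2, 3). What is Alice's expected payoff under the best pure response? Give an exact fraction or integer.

a: (-3)·(1/10) + (0)·(3/10) + (1)·(3/5) = 3/10.
b: (8)·(1/10) + (5)·(3/10) + (-2)·(3/5) = 11/10.
c: (-2)·(1/10) + (8)·(3/10) + (1)·(3/5) = 14/5.
The best pure response is c with expected payoff 14/5.

14/5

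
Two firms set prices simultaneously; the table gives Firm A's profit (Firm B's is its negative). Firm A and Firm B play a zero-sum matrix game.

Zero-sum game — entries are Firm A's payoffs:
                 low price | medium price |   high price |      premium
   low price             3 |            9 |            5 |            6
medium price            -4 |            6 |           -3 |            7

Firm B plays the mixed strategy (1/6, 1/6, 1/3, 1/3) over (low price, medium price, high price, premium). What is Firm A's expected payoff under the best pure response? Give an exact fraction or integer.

low price: (3)·(1/6) + (9)·(1/6) + (5)·(1/3) + (6)·(1/3) = 17/3.
medium price: (-4)·(1/6) + (6)·(1/6) + (-3)·(1/3) + (7)·(1/3) = 5/3.
The best pure response is low price with expected payoff 17/3.

17/3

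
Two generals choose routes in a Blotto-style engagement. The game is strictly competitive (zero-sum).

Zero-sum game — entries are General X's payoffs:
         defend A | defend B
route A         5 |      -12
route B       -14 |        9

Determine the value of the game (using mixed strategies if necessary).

Row minima are -12 and -14, so General X's maximin is -12; column maxima are 5 and 9, so General Y's minimax is 5. These differ, so the equilibrium is in mixed strategies.
Let General X play route A with probability p. General Y is indifferent when 5p − 14(1−p) = −12p + 9(1−p), giving p = 23/40.
Let General Y play defend A with probability q. General X is indifferent when 5q − 12(1−q) = −14q + 9(1−q), giving q = 21/40.
The value is 5·(21/40) + (-12)·(19/40) = -123/40.

-123/40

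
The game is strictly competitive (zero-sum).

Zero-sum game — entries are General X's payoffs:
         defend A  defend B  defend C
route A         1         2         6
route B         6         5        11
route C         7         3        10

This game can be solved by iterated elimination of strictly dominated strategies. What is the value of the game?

Column defend C is strictly dominated by defend A for General Y (1<6, 6<11, 7<10); eliminate defend C.
Row route A is strictly dominated by row route B (6>1, 5>2); eliminate route A.
Column defend A is strictly dominated by defend B for General Y (5<6, 3<7); eliminate defend A.
Row route C is strictly dominated by row route B (5>3); eliminate route C.
Only (route B, defend B) remains, with payoff 5.

5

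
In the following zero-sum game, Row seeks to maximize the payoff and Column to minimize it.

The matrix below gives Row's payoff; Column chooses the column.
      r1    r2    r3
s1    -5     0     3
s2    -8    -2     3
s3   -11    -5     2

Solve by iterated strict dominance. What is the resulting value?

Row s3 is strictly dominated by row s1 (-5>-11, 0>-5, 3>2); eliminate s3.
Column r3 is strictly dominated by r1 for Column (-5<3, -8<3); eliminate r3.
Row s2 is strictly dominated by row s1 (-5>-8, 0>-2); eliminate s2.
Column r2 is strictly dominated by r1 for Column (-5<0); eliminate r2.
Only (s1, r1) remains, with payoff -5.

-5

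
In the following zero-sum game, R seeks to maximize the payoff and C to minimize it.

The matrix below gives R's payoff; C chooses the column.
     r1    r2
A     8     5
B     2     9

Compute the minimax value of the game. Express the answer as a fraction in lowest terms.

Row minima are 5 and 2, so R's maximin is 5; column maxima are 8 and 9, so C's minimax is 8. These differ, so the equilibrium is in mixed strategies.
Let R play A with probability p. C is indifferent when 8p + 2(1−p) = 5p + 9(1−p), giving p = 7/10.
Let C play r1 with probability q. R is indifferent when 8q + 5(1−q) = 2q + 9(1−q), giving q = 2/5.
The value is 8·(2/5) + (5)·(3/5) = 31/5.

31/5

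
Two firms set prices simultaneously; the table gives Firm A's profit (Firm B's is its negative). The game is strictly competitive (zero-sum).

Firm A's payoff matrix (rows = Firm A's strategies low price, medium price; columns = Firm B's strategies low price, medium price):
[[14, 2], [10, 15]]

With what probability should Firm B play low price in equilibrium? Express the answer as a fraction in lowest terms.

Row minima are 2 and 10, so Firm A's maximin is 10; column maxima are 14 and 15, so Firm B's minimax is 14. These differ, so the equilibrium is in mixed strategies.
Let Firm B play low price with probability q. Firm A is indifferent when 14q + 2(1−q) = 10q + 15(1−q), giving q = 13/17.

13/17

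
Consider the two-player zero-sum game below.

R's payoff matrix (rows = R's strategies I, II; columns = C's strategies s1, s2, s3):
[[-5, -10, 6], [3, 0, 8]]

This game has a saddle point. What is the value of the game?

0

Row minima: -10, 0 → R's maximin is 0.
Column maxima: 3, 0, 8 → C's minimax is 0.
They coincide at (II, s2), so the value is 0.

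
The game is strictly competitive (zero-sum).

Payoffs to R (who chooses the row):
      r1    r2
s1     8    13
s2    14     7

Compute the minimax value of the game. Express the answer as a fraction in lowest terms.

Row minima are 8 and 7, so R's maximin is 8; column maxima are 14 and 13, so C's minimax is 13. These differ, so the equilibrium is in mixed strategies.
Let R play s1 with probability p. C is indifferent when 8p + 14(1−p) = 13p + 7(1−p), giving p = 7/12.
Let C play r1 with probability q. R is indifferent when 8q + 13(1−q) = 14q + 7(1−q), giving q = 1/2.
The value is 8·(1/2) + (13)·(1/2) = 21/2.

21/2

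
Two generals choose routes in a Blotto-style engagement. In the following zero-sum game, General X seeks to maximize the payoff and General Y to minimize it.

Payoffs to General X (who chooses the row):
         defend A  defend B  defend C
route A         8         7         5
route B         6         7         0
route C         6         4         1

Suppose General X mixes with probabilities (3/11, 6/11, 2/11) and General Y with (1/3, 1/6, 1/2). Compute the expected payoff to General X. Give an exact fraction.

133/33

Against (1/3, 1/6, 1/2), each row's expected payoff is route A: 19/3; route B: 19/6; route C: 19/6.
Taking the (3/11, 6/11, 2/11)-weighted average: (3/11)·(19/3) + (6/11)·(19/6) + (2/11)·(19/6) = 133/33.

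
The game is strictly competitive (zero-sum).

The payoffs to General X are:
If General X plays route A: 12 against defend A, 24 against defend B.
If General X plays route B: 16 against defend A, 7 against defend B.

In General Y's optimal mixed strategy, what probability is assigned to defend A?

17/21

Row minima are 12 and 7, so General X's maximin is 12; column maxima are 16 and 24, so General Y's minimax is 16. These differ, so the equilibrium is in mixed strategies.
Let General Y play defend A with probability q. General X is indifferent when 12q + 24(1−q) = 16q + 7(1−q), giving q = 17/21.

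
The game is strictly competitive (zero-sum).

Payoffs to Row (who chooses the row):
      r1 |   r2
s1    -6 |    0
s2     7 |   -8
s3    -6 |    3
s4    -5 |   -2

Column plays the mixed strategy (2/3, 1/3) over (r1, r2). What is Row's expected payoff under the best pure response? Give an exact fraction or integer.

s1: (-6)·(2/3) + (0)·(1/3) = -4.
s2: (7)·(2/3) + (-8)·(1/3) = 2.
s3: (-6)·(2/3) + (3)·(1/3) = -3.
s4: (-5)·(2/3) + (-2)·(1/3) = -4.
The best pure response is s2 with expected payoff 2.

2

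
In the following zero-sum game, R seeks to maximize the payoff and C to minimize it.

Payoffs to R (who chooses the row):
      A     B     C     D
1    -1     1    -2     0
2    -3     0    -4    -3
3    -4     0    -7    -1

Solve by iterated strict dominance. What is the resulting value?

Column B is strictly dominated by A for C (-1<1, -3<0, -4<0); eliminate B.
Column A is strictly dominated by C for C (-2<-1, -4<-3, -7<-4); eliminate A.
Column D is strictly dominated by C for C (-2<0, -4<-3, -7<-1); eliminate D.
Row 2 is strictly dominated by row 1 (-2>-4); eliminate 2.
Row 3 is strictly dominated by row 1 (-2>-7); eliminate 3.
Only (1, C) remains, with payoff -2.

-2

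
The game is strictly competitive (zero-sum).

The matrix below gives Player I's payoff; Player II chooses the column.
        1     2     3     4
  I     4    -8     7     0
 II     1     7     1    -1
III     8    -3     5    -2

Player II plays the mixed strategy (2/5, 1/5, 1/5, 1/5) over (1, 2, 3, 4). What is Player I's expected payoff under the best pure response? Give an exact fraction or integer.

16/5

I: (4)·(2/5) + (-8)·(1/5) + (7)·(1/5) + (0)·(1/5) = 7/5.
II: (1)·(2/5) + (7)·(1/5) + (1)·(1/5) + (-1)·(1/5) = 9/5.
III: (8)·(2/5) + (-3)·(1/5) + (5)·(1/5) + (-2)·(1/5) = 16/5.
The best pure response is III with expected payoff 16/5.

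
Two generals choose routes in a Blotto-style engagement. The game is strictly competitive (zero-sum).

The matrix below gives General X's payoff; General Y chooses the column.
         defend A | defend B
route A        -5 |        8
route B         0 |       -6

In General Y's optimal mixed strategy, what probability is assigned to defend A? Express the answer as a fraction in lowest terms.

Row minima are -5 and -6, so General X's maximin is -5; column maxima are 0 and 8, so General Y's minimax is 0. These differ, so the equilibrium is in mixed strategies.
Let General Y play defend A with probability q. General X is indifferent when −5q + 8(1−q) = −6(1−q), giving q = 14/19.

14/19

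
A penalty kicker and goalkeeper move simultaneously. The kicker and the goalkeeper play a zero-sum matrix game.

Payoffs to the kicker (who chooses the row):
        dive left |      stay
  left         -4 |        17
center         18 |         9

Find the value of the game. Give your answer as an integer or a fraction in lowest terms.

57/5

Row minima are -4 and 9, so the kicker's maximin is 9; column maxima are 18 and 17, so the goalkeeper's minimax is 17. These differ, so the equilibrium is in mixed strategies.
Let the kicker play left with probability p. The goalkeeper is indifferent when −4p + 18(1−p) = 17p + 9(1−p), giving p = 3/10.
Let the goalkeeper play dive left with probability q. The kicker is indifferent when −4q + 17(1−q) = 18q + 9(1−q), giving q = 4/15.
The value is -4·(4/15) + (17)·(11/15) = 57/5.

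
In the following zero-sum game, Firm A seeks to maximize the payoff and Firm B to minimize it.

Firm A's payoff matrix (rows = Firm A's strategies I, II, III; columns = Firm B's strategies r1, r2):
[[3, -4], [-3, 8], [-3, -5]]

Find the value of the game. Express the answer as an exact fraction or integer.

Row III is strictly dominated by row I, so Firm A never plays it.
The remaining 2×2 game on (I, II) × (r1, r2) has no saddle point. Let Firm A play I with probability p; indifference gives 3p − 3(1−p) = −4p + 8(1−p), so p = 11/18.
Similarly Firm B's optimal q on r1 is 2/3, and the value is 3·(2/3) + (-4)·(1/3) = 2/3.

2/3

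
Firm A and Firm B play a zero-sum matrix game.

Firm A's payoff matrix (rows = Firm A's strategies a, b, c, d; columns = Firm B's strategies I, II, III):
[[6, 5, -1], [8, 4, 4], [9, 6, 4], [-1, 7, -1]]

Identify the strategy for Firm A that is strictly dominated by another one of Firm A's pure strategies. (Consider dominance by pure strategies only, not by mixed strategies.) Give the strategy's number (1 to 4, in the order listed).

Compare a with c: 9 > 6, 6 > 5, 4 > -1.
So c strictly dominates a for Firm A; a is strictly dominated.

1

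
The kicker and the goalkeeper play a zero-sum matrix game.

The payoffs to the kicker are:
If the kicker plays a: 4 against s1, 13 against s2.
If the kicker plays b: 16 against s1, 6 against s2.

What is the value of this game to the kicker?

Row minima are 4 and 6, so the kicker's maximin is 6; column maxima are 16 and 13, so the goalkeeper's minimax is 13. These differ, so the equilibrium is in mixed strategies.
Let the kicker play a with probability p. The goalkeeper is indifferent when 4p + 16(1−p) = 13p + 6(1−p), giving p = 10/19.
Let the goalkeeper play s1 with probability q. The kicker is indifferent when 4q + 13(1−q) = 16q + 6(1−q), giving q = 7/19.
The value is 4·(7/19) + (13)·(12/19) = 184/19.

184/19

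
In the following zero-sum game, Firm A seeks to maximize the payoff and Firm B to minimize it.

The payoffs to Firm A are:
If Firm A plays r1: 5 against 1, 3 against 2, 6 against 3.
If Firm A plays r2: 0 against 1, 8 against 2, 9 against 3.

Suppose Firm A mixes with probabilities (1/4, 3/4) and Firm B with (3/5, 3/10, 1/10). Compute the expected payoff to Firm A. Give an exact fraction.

Against (3/5, 3/10, 1/10), each row's expected payoff is r1: 9/2; r2: 33/10.
Taking the (1/4, 3/4)-weighted average: (1/4)·(9/2) + (3/4)·(33/10) = 18/5.

18/5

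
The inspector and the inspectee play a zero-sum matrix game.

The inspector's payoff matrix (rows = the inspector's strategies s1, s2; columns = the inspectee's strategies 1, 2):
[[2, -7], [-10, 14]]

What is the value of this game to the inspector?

-14/11

Row minima are -7 and -10, so the inspector's maximin is -7; column maxima are 2 and 14, so the inspectee's minimax is 2. These differ, so the equilibrium is in mixed strategies.
Let the inspector play s1 with probability p. The inspectee is indifferent when 2p − 10(1−p) = −7p + 14(1−p), giving p = 8/11.
Let the inspectee play 1 with probability q. The inspector is indifferent when 2q − 7(1−q) = −10q + 14(1−q), giving q = 7/11.
The value is 2·(7/11) + (-7)·(4/11) = -14/11.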